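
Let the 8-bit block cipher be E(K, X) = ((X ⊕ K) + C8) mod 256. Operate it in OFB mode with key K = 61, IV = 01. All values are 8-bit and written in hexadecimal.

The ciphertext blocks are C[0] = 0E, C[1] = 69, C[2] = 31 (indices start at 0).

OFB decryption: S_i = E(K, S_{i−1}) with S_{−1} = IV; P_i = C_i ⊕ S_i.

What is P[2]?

P[2] = 09

P[0]: S = E(K, 01) = 28; 0E ⊕ 28 = 26.
P[1]: S = E(K, 28) = 11; 69 ⊕ 11 = 78.
P[2]: S = E(K, 11) = 38; 31 ⊕ 38 = 09.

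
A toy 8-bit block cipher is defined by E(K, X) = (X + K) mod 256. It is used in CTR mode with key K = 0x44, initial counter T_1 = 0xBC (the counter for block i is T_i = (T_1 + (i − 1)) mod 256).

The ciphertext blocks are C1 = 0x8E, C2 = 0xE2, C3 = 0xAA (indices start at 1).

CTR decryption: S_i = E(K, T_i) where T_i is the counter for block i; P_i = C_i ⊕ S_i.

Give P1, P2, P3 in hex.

P1 = 0x8E, P2 = 0xE3, P3 = 0xA8

P1: T = 0xBC, S = E(K, T) = 0x00; 0x8E ⊕ 0x00 = 0x8E.
P2: T = 0xBD, S = E(K, T) = 0x01; 0xE2 ⊕ 0x01 = 0xE3.
P3: T = 0xBE, S = E(K, T) = 0x02; 0xAA ⊕ 0x02 = 0xA8.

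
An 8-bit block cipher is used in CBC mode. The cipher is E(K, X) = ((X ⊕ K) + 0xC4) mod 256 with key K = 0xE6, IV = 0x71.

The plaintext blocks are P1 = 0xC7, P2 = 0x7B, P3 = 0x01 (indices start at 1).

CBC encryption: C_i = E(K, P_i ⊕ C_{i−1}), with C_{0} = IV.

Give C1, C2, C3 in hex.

C1: P1 ⊕ 0x71 = 0xB6; E(K, 0xB6) = 0x14.
C2: P2 ⊕ 0x14 = 0x6F; E(K, 0x6F) = 0x4D.
C3: P3 ⊕ 0x4D = 0x4C; E(K, 0x4C) = 0x6E.

C1 = 0x14, C2 = 0x4D, C3 = 0x6E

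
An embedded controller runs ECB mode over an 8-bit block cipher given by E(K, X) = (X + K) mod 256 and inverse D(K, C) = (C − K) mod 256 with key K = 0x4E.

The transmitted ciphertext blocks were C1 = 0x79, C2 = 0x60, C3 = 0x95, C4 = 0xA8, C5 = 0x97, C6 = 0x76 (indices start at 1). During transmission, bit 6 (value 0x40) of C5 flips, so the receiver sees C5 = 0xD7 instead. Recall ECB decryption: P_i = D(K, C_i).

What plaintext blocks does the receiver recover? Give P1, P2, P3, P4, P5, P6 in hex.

Only C5 changed, to 0xD7. In ECB, a change in C_i affects only P_i. Decrypting the received ciphertext:
P1: D(K, 0x79) = 0x2B.
P2: D(K, 0x60) = 0x12.
P3: D(K, 0x95) = 0x47.
P4: D(K, 0xA8) = 0x5A.
P5: D(K, 0xD7) = 0x89.
P6: D(K, 0x76) = 0x28.
Blocks that differ from the original plaintext: P5.

P1 = 0x2B, P2 = 0x12, P3 = 0x47, P4 = 0x5A, P5 = 0x89, P6 = 0x28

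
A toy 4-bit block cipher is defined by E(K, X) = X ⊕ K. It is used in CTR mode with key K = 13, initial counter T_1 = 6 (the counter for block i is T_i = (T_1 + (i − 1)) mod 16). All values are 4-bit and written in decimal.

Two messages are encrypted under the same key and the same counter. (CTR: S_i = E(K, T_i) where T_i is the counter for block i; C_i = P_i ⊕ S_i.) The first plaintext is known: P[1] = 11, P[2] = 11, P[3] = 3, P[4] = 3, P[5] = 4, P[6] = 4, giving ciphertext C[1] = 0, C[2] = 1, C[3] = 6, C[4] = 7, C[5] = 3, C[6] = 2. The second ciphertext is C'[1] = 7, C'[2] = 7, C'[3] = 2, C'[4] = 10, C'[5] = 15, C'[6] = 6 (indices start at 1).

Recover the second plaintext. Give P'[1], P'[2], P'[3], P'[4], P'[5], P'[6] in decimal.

In CTR with a reused counter, both messages share the same keystream S_i, so C_i ⊕ C'_i = P_i ⊕ P'_i and thus P'_i = P_i ⊕ C_i ⊕ C'_i.
P'[1]: 11 ⊕ 0 ⊕ 7 = 12.
P'[2]: 11 ⊕ 1 ⊕ 7 = 13.
P'[3]: 3 ⊕ 6 ⊕ 2 = 7.
P'[4]: 3 ⊕ 7 ⊕ 10 = 14.
P'[5]: 4 ⊕ 3 ⊕ 15 = 8.
P'[6]: 4 ⊕ 2 ⊕ 6 = 0.

P'[1] = 12, P'[2] = 13, P'[3] = 7, P'[4] = 14, P'[5] = 8, P'[6] = 0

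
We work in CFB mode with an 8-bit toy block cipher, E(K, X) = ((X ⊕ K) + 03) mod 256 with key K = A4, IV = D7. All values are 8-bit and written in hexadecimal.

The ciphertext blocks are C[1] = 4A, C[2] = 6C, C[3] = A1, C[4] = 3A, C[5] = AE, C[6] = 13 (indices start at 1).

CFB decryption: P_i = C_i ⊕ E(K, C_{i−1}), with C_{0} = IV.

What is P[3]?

P[3]: E(K, 6C) = CB; A1 ⊕ CB = 6A.

P[3] = 6A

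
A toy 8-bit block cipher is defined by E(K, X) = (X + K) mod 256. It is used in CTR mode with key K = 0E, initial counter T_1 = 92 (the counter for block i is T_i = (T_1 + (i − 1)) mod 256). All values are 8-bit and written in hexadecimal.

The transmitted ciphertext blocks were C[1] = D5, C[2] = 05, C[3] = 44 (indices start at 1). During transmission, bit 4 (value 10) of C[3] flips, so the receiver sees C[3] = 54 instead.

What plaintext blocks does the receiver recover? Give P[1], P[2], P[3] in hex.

P[1] = 75, P[2] = A4, P[3] = F6

CTR decryption: S_i = E(K, T_i) where T_i is the counter for block i; P_i = C_i ⊕ S_i.
Only C[3] changed, to 54. In CTR, a change in C_i flips the same bit in P_i only; the keystream is unaffected. Decrypting the received ciphertext:
P[1]: T = 92, S = E(K, T) = A0; D5 ⊕ A0 = 75.
P[2]: T = 93, S = E(K, T) = A1; 05 ⊕ A1 = A4.
P[3]: T = 94, S = E(K, T) = A2; 54 ⊕ A2 = F6.
Blocks that differ from the original plaintext: P[3].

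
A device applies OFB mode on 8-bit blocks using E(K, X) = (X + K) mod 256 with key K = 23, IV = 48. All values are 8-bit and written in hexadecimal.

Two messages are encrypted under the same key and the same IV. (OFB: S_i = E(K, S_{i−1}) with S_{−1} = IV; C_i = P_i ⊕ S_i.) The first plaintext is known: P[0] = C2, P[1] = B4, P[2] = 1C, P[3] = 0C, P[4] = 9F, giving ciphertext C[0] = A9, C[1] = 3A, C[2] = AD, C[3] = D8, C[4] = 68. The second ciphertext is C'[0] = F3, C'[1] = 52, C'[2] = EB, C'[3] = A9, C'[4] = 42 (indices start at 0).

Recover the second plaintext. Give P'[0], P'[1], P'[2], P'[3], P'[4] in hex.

P'[0] = 98, P'[1] = DC, P'[2] = 5A, P'[3] = 7D, P'[4] = B5

In OFB with a reused IV, both messages share the same keystream S_i, so C_i ⊕ C'_i = P_i ⊕ P'_i and thus P'_i = P_i ⊕ C_i ⊕ C'_i.
P'[0]: C2 ⊕ A9 ⊕ F3 = 98.
P'[1]: B4 ⊕ 3A ⊕ 52 = DC.
P'[2]: 1C ⊕ AD ⊕ EB = 5A.
P'[3]: 0C ⊕ D8 ⊕ A9 = 7D.
P'[4]: 9F ⊕ 68 ⊕ 42 = B5.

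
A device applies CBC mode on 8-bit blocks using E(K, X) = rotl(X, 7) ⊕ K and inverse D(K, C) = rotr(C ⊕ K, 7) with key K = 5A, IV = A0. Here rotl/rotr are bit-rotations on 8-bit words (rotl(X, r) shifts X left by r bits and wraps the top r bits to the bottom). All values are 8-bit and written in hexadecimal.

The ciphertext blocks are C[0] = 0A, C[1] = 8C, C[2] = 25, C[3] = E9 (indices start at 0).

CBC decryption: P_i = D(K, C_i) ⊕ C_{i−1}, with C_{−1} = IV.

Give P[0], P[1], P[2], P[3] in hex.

P[0]: D(K, 0A) = A0; A0 ⊕ A0 = 00.
P[1]: D(K, 8C) = AD; AD ⊕ 0A = A7.
P[2]: D(K, 25) = FE; FE ⊕ 8C = 72.
P[3]: D(K, E9) = 67; 67 ⊕ 25 = 42.

P[0] = 00, P[1] = A7, P[2] = 72, P[3] = 42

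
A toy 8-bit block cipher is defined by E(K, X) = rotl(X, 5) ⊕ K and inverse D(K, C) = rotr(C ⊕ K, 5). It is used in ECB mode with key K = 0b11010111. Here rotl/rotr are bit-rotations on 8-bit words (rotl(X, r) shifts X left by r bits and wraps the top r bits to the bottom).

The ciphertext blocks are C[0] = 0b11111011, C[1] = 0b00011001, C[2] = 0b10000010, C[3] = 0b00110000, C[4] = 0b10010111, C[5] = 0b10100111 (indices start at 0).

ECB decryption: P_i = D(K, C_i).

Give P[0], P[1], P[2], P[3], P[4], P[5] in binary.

P[0] = 0b01100001, P[1] = 0b01110110, P[2] = 0b10101010, P[3] = 0b00111111, P[4] = 0b00000010, P[5] = 0b10000011

P[0]: D(K, 0b11111011) = 0b01100001.
P[1]: D(K, 0b00011001) = 0b01110110.
P[2]: D(K, 0b10000010) = 0b10101010.
P[3]: D(K, 0b00110000) = 0b00111111.
P[4]: D(K, 0b10010111) = 0b00000010.
P[5]: D(K, 0b10100111) = 0b10000011.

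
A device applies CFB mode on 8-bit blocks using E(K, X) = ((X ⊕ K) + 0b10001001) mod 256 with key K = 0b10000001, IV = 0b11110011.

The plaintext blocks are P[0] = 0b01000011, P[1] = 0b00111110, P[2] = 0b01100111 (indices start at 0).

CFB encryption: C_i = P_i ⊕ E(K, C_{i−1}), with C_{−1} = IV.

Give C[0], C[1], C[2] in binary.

C[0]: E(K, 0b11110011) = 0b11111011; 0b01000011 ⊕ 0b11111011 = 0b10111000.
C[1]: E(K, 0b10111000) = 0b11000010; 0b00111110 ⊕ 0b11000010 = 0b11111100.
C[2]: E(K, 0b11111100) = 0b00000110; 0b01100111 ⊕ 0b00000110 = 0b01100001.

C[0] = 0b10111000, C[1] = 0b11111100, C[2] = 0b01100001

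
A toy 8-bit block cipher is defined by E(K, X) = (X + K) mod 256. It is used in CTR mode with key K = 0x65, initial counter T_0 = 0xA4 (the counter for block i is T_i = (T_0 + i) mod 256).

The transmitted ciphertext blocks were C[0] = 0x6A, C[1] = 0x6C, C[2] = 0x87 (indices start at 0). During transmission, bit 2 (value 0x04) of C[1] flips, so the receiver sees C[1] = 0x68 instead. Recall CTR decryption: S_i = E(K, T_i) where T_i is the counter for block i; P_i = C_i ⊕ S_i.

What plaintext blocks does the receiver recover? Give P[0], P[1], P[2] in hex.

P[0] = 0x63, P[1] = 0x62, P[2] = 0x8C

Only C[1] changed, to 0x68. In CTR, a change in C_i flips the same bit in P_i only; the keystream is unaffected. Decrypting the received ciphertext:
P[0]: T = 0xA4, S = E(K, T) = 0x09; 0x6A ⊕ 0x09 = 0x63.
P[1]: T = 0xA5, S = E(K, T) = 0x0A; 0x68 ⊕ 0x0A = 0x62.
P[2]: T = 0xA6, S = E(K, T) = 0x0B; 0x87 ⊕ 0x0B = 0x8C.
Blocks that differ from the original plaintext: P[1].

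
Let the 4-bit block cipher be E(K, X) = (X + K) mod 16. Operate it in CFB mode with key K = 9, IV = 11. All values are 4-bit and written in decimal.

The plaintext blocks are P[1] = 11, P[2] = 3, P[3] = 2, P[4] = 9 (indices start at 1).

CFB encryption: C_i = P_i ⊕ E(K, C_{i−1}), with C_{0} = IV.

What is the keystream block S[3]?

C[1]: E(K, 11) = 4; 11 ⊕ 4 = 15.
C[2]: E(K, 15) = 8; 3 ⊕ 8 = 11.
C[3]: E(K, 11) = 4; 2 ⊕ 4 = 6.
So S[3] = 4.

4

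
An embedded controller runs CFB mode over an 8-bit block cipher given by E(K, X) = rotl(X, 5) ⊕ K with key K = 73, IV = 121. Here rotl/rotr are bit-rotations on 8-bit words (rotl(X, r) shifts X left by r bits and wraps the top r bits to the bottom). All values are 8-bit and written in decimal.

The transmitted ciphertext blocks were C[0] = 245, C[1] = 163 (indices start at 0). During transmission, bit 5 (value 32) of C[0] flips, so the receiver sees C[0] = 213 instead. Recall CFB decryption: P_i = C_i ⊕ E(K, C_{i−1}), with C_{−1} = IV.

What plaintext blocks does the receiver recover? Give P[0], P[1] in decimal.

P[0] = 179, P[1] = 80

Only C[0] changed, to 213. In CFB, a change in C_i flips the same bit in P_i and garbles P_{i+1}. Decrypting the received ciphertext:
P[0]: E(K, 121) = 102; 213 ⊕ 102 = 179.
P[1]: E(K, 213) = 243; 163 ⊕ 243 = 80.
Blocks that differ from the original plaintext: P[0], P[1].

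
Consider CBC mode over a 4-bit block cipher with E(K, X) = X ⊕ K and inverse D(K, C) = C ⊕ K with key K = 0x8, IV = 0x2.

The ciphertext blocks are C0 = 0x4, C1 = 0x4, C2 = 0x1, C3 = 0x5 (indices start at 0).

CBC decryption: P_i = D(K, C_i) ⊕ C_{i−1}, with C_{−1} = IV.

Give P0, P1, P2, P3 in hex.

P0 = 0xE, P1 = 0x8, P2 = 0xD, P3 = 0xC

P0: D(K, 0x4) = 0xC; 0xC ⊕ 0x2 = 0xE.
P1: D(K, 0x4) = 0xC; 0xC ⊕ 0x4 = 0x8.
P2: D(K, 0x1) = 0x9; 0x9 ⊕ 0x4 = 0xD.
P3: D(K, 0x5) = 0xD; 0xD ⊕ 0x1 = 0xC.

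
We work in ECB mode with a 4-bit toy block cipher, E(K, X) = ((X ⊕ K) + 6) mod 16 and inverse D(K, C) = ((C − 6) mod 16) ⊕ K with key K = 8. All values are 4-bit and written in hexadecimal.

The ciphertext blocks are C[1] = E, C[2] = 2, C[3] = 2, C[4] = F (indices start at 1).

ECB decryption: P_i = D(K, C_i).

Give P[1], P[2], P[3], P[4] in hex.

P[1]: D(K, E) = 0.
P[2]: D(K, 2) = 4.
P[3]: D(K, 2) = 4.
P[4]: D(K, F) = 1.

P[1] = 0, P[2] = 4, P[3] = 4, P[4] = 1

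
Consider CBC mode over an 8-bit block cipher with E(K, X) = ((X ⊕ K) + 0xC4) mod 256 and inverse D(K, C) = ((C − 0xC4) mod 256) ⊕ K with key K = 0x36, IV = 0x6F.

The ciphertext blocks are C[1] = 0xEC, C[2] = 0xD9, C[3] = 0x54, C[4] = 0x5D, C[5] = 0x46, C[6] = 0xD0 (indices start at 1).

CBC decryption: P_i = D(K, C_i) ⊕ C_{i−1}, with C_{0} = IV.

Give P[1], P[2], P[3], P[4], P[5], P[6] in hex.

P[1] = 0x71, P[2] = 0xCF, P[3] = 0x7F, P[4] = 0xFB, P[5] = 0xE9, P[6] = 0x7C

P[1]: D(K, 0xEC) = 0x1E; 0x1E ⊕ 0x6F = 0x71.
P[2]: D(K, 0xD9) = 0x23; 0x23 ⊕ 0xEC = 0xCF.
P[3]: D(K, 0x54) = 0xA6; 0xA6 ⊕ 0xD9 = 0x7F.
P[4]: D(K, 0x5D) = 0xAF; 0xAF ⊕ 0x54 = 0xFB.
P[5]: D(K, 0x46) = 0xB4; 0xB4 ⊕ 0x5D = 0xE9.
P[6]: D(K, 0xD0) = 0x3A; 0x3A ⊕ 0x46 = 0x7C.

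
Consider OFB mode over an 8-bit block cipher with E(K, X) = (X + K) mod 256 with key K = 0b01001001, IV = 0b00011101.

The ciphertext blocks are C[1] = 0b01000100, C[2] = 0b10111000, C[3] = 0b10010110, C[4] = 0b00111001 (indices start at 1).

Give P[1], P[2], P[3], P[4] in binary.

P[1] = 0b00100010, P[2] = 0b00010111, P[3] = 0b01101110, P[4] = 0b01111000

OFB decryption: S_i = E(K, S_{i−1}) with S_{0} = IV; P_i = C_i ⊕ S_i.
P[1]: S = E(K, 0b00011101) = 0b01100110; 0b01000100 ⊕ 0b01100110 = 0b00100010.
P[2]: S = E(K, 0b01100110) = 0b10101111; 0b10111000 ⊕ 0b10101111 = 0b00010111.
P[3]: S = E(K, 0b10101111) = 0b11111000; 0b10010110 ⊕ 0b11111000 = 0b01101110.
P[4]: S = E(K, 0b11111000) = 0b01000001; 0b00111001 ⊕ 0b01000001 = 0b01111000.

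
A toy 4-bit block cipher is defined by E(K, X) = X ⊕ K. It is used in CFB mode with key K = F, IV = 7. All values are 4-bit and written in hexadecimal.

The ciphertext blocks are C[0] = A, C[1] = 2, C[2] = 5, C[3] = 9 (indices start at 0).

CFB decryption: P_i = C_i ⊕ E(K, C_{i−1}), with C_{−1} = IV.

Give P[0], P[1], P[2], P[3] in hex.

P[0]: E(K, 7) = 8; A ⊕ 8 = 2.
P[1]: E(K, A) = 5; 2 ⊕ 5 = 7.
P[2]: E(K, 2) = D; 5 ⊕ D = 8.
P[3]: E(K, 5) = A; 9 ⊕ A = 3.

P[0] = 2, P[1] = 7, P[2] = 8, P[3] = 3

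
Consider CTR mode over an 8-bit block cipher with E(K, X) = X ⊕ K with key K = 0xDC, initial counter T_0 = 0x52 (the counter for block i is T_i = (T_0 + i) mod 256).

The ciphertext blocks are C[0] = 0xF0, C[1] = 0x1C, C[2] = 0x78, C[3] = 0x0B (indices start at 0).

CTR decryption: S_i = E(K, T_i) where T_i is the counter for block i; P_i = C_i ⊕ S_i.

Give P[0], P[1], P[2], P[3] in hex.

P[0] = 0x7E, P[1] = 0x93, P[2] = 0xF0, P[3] = 0x82

P[0]: T = 0x52, S = E(K, T) = 0x8E; 0xF0 ⊕ 0x8E = 0x7E.
P[1]: T = 0x53, S = E(K, T) = 0x8F; 0x1C ⊕ 0x8F = 0x93.
P[2]: T = 0x54, S = E(K, T) = 0x88; 0x78 ⊕ 0x88 = 0xF0.
P[3]: T = 0x55, S = E(K, T) = 0x89; 0x0B ⊕ 0x89 = 0x82.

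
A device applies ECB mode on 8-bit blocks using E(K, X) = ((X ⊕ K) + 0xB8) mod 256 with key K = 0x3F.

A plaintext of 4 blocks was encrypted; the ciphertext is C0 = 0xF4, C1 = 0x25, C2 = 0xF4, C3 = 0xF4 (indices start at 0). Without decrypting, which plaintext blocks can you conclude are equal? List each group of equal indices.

P0 = P2 = P3

ECB encrypts each block independently with the same key, so equal ciphertext blocks imply equal plaintext blocks.
C0 = C2 = C3 = 0xF4, so P0 = P2 = P3.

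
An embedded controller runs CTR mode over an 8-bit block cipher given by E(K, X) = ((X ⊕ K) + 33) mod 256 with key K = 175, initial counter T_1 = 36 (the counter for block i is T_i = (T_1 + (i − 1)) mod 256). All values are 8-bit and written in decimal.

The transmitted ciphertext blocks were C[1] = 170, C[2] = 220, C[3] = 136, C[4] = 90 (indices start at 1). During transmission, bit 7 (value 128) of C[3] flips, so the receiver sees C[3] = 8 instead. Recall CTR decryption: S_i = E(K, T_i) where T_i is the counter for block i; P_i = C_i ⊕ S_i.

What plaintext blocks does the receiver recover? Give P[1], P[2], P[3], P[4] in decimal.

Only C[3] changed, to 8. In CTR, a change in C_i flips the same bit in P_i only; the keystream is unaffected. Decrypting the received ciphertext:
P[1]: T = 36, S = E(K, T) = 172; 170 ⊕ 172 = 6.
P[2]: T = 37, S = E(K, T) = 171; 220 ⊕ 171 = 119.
P[3]: T = 38, S = E(K, T) = 170; 8 ⊕ 170 = 162.
P[4]: T = 39, S = E(K, T) = 169; 90 ⊕ 169 = 243.
Blocks that differ from the original plaintext: P[3].

P[1] = 6, P[2] = 119, P[3] = 162, P[4] = 243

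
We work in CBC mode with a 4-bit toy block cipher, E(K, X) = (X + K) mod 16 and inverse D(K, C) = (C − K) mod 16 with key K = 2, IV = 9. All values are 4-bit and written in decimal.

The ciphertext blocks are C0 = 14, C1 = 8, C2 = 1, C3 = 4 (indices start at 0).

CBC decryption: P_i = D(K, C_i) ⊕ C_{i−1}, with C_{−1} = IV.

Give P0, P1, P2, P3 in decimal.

P0: D(K, 14) = 12; 12 ⊕ 9 = 5.
P1: D(K, 8) = 6; 6 ⊕ 14 = 8.
P2: D(K, 1) = 15; 15 ⊕ 8 = 7.
P3: D(K, 4) = 2; 2 ⊕ 1 = 3.

P0 = 5, P1 = 8, P2 = 7, P3 = 3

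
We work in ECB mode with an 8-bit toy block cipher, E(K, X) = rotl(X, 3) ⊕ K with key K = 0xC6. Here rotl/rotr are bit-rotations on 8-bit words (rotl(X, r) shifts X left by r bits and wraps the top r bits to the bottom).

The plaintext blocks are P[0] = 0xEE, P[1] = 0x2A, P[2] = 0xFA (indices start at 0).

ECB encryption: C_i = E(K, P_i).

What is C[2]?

C[2]: E(K, 0xFA) = 0x11.

C[2] = 0x11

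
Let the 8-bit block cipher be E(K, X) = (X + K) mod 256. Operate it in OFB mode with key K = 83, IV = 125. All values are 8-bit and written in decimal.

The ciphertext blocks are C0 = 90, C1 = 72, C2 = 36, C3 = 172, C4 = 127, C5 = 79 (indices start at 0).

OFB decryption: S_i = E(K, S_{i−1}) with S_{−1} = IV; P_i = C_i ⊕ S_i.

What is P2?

P0: S = E(K, 125) = 208; 90 ⊕ 208 = 138.
P1: S = E(K, 208) = 35; 72 ⊕ 35 = 107.
P2: S = E(K, 35) = 118; 36 ⊕ 118 = 82.

P2 = 82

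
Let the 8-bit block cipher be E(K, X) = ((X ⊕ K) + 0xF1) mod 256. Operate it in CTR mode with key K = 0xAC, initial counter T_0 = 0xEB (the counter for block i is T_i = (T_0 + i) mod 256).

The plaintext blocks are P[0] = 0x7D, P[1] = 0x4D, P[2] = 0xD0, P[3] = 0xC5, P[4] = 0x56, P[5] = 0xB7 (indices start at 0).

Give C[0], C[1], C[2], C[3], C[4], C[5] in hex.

CTR encryption: S_i = E(K, T_i) where T_i is the counter for block i; C_i = P_i ⊕ S_i.
C[0]: T = 0xEB, S = E(K, T) = 0x38; 0x7D ⊕ 0x38 = 0x45.
C[1]: T = 0xEC, S = E(K, T) = 0x31; 0x4D ⊕ 0x31 = 0x7C.
C[2]: T = 0xED, S = E(K, T) = 0x32; 0xD0 ⊕ 0x32 = 0xE2.
C[3]: T = 0xEE, S = E(K, T) = 0x33; 0xC5 ⊕ 0x33 = 0xF6.
C[4]: T = 0xEF, S = E(K, T) = 0x34; 0x56 ⊕ 0x34 = 0x62.
C[5]: T = 0xF0, S = E(K, T) = 0x4D; 0xB7 ⊕ 0x4D = 0xFA.

C[0] = 0x45, C[1] = 0x7C, C[2] = 0xE2, C[3] = 0xF6, C[4] = 0x62, C[5] = 0xFA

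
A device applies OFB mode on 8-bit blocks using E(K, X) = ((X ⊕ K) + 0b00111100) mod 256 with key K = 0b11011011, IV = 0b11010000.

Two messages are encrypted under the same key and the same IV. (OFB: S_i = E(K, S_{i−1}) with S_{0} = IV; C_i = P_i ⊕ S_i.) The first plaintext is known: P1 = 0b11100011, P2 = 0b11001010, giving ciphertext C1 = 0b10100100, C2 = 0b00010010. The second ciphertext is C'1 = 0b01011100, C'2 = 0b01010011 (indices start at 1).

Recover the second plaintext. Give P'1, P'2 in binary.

P'1 = 0b00011011, P'2 = 0b10001011

In OFB with a reused IV, both messages share the same keystream S_i, so C_i ⊕ C'_i = P_i ⊕ P'_i and thus P'_i = P_i ⊕ C_i ⊕ C'_i.
P'1: 0b11100011 ⊕ 0b10100100 ⊕ 0b01011100 = 0b00011011.
P'2: 0b11001010 ⊕ 0b00010010 ⊕ 0b01010011 = 0b10001011.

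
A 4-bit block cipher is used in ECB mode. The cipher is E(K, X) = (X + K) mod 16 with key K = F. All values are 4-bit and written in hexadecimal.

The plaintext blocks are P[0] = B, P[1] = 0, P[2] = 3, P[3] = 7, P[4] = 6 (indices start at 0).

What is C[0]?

C[0] = A

ECB encryption: C_i = E(K, P_i).
C[0]: E(K, B) = A.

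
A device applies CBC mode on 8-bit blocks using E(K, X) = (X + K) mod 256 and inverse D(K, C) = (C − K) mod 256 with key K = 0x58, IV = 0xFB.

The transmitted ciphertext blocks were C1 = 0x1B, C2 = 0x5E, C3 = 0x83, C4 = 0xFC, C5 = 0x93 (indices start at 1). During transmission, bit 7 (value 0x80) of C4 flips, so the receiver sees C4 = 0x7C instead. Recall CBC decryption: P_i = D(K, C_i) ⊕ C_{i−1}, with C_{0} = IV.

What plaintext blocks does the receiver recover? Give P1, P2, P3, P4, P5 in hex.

P1 = 0x38, P2 = 0x1D, P3 = 0x75, P4 = 0xA7, P5 = 0x47

Only C4 changed, to 0x7C. In CBC, a change in C_i garbles P_i and flips the same bit in P_{i+1}. Decrypting the received ciphertext:
P1: D(K, 0x1B) = 0xC3; 0xC3 ⊕ 0xFB = 0x38.
P2: D(K, 0x5E) = 0x06; 0x06 ⊕ 0x1B = 0x1D.
P3: D(K, 0x83) = 0x2B; 0x2B ⊕ 0x5E = 0x75.
P4: D(K, 0x7C) = 0x24; 0x24 ⊕ 0x83 = 0xA7.
P5: D(K, 0x93) = 0x3B; 0x3B ⊕ 0x7C = 0x47.
Blocks that differ from the original plaintext: P4, P5.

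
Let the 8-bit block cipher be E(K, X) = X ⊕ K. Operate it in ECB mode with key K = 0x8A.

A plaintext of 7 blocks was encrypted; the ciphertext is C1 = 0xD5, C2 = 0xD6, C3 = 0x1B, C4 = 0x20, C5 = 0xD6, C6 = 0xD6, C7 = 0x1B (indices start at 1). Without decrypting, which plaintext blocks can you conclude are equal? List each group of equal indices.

ECB encrypts each block independently with the same key, so equal ciphertext blocks imply equal plaintext blocks.
C2 = C5 = C6 = 0xD6, so P2 = P5 = P6.
C3 = C7 = 0x1B, so P3 = P7.

P2 = P5 = P6; P3 = P7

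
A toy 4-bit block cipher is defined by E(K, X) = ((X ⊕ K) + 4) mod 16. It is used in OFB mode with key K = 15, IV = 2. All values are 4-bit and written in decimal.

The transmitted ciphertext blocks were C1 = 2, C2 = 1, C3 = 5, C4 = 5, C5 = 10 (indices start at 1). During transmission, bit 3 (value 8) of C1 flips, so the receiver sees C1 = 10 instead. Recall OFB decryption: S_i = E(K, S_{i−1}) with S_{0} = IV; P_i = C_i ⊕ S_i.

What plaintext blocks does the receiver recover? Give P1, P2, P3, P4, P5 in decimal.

Only C1 changed, to 10. In OFB, a change in C_i flips the same bit in P_i only; the keystream is unaffected. Decrypting the received ciphertext:
P1: S = E(K, 2) = 1; 10 ⊕ 1 = 11.
P2: S = E(K, 1) = 2; 1 ⊕ 2 = 3.
P3: S = E(K, 2) = 1; 5 ⊕ 1 = 4.
P4: S = E(K, 1) = 2; 5 ⊕ 2 = 7.
P5: S = E(K, 2) = 1; 10 ⊕ 1 = 11.
Blocks that differ from the original plaintext: P1.

P1 = 11, P2 = 3, P3 = 4, P4 = 7, P5 = 11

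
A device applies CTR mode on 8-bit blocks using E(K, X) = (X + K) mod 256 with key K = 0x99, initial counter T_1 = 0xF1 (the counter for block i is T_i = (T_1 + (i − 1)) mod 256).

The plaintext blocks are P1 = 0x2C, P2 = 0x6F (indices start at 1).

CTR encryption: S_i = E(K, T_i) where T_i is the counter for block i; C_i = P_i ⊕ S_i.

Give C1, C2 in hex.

C1: T = 0xF1, S = E(K, T) = 0x8A; 0x2C ⊕ 0x8A = 0xA6.
C2: T = 0xF2, S = E(K, T) = 0x8B; 0x6F ⊕ 0x8B = 0xE4.

C1 = 0xA6, C2 = 0xE4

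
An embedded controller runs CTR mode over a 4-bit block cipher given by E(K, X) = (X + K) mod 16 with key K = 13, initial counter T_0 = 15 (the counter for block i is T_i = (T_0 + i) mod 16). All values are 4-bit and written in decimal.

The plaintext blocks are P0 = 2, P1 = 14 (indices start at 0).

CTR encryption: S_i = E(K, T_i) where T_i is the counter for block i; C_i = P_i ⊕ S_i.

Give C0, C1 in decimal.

C0: T = 15, S = E(K, T) = 12; 2 ⊕ 12 = 14.
C1: T = 0, S = E(K, T) = 13; 14 ⊕ 13 = 3.

C0 = 14, C1 = 3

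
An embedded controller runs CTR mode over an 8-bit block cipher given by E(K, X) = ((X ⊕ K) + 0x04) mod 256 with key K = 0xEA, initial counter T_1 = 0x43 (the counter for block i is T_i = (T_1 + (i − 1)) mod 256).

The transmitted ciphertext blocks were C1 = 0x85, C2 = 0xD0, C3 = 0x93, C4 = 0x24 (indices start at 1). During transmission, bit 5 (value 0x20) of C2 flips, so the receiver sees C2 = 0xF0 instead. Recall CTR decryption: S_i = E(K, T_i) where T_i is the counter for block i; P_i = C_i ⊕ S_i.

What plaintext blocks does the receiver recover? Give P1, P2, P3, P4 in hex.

Only C2 changed, to 0xF0. In CTR, a change in C_i flips the same bit in P_i only; the keystream is unaffected. Decrypting the received ciphertext:
P1: T = 0x43, S = E(K, T) = 0xAD; 0x85 ⊕ 0xAD = 0x28.
P2: T = 0x44, S = E(K, T) = 0xB2; 0xF0 ⊕ 0xB2 = 0x42.
P3: T = 0x45, S = E(K, T) = 0xB3; 0x93 ⊕ 0xB3 = 0x20.
P4: T = 0x46, S = E(K, T) = 0xB0; 0x24 ⊕ 0xB0 = 0x94.
Blocks that differ from the original plaintext: P2.

P1 = 0x28, P2 = 0x42, P3 = 0x20, P4 = 0x94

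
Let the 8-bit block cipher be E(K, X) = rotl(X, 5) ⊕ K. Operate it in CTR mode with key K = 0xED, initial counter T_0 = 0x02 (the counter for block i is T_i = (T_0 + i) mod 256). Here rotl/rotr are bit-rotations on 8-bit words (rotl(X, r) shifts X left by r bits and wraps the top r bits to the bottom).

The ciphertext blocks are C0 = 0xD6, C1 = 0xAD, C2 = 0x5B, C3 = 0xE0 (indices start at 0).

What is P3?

CTR decryption: S_i = E(K, T_i) where T_i is the counter for block i; P_i = C_i ⊕ S_i.
P3: T = 0x05, S = E(K, T) = 0x4D; 0xE0 ⊕ 0x4D = 0xAD.

P3 = 0xAD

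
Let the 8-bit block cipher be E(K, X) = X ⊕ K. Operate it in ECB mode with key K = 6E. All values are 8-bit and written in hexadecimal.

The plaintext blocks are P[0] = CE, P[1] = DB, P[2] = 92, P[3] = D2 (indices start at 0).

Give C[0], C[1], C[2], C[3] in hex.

ECB encryption: C_i = E(K, P_i).
C[0]: E(K, CE) = A0.
C[1]: E(K, DB) = B5.
C[2]: E(K, 92) = FC.
C[3]: E(K, D2) = BC.

C[0] = A0, C[1] = B5, C[2] = FC, C[3] = BC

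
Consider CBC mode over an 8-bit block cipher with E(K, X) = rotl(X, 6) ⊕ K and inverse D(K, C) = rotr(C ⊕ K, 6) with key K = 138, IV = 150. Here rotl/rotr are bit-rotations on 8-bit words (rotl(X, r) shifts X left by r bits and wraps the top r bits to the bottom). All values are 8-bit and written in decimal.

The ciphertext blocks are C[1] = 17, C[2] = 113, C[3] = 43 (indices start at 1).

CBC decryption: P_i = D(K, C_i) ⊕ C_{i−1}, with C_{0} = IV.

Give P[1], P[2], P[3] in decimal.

P[1]: D(K, 17) = 110; 110 ⊕ 150 = 248.
P[2]: D(K, 113) = 239; 239 ⊕ 17 = 254.
P[3]: D(K, 43) = 134; 134 ⊕ 113 = 247.

P[1] = 248, P[2] = 254, P[3] = 247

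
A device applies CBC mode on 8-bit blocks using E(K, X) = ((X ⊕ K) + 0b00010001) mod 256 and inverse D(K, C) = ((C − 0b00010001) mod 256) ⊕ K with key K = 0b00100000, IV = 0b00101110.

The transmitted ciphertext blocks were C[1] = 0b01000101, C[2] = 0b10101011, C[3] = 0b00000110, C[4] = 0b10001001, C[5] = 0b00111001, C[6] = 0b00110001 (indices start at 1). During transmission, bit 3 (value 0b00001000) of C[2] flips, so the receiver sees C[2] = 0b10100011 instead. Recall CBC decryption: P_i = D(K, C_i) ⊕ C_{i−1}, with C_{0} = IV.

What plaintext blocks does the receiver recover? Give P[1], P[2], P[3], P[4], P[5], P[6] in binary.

P[1] = 0b00111010, P[2] = 0b11110111, P[3] = 0b01110110, P[4] = 0b01011110, P[5] = 0b10000001, P[6] = 0b00111001

Only C[2] changed, to 0b10100011. In CBC, a change in C_i garbles P_i and flips the same bit in P_{i+1}. Decrypting the received ciphertext:
P[1]: D(K, 0b01000101) = 0b00010100; 0b00010100 ⊕ 0b00101110 = 0b00111010.
P[2]: D(K, 0b10100011) = 0b10110010; 0b10110010 ⊕ 0b01000101 = 0b11110111.
P[3]: D(K, 0b00000110) = 0b11010101; 0b11010101 ⊕ 0b10100011 = 0b01110110.
P[4]: D(K, 0b10001001) = 0b01011000; 0b01011000 ⊕ 0b00000110 = 0b01011110.
P[5]: D(K, 0b00111001) = 0b00001000; 0b00001000 ⊕ 0b10001001 = 0b10000001.
P[6]: D(K, 0b00110001) = 0b00000000; 0b00000000 ⊕ 0b00111001 = 0b00111001.
Blocks that differ from the original plaintext: P[2], P[3].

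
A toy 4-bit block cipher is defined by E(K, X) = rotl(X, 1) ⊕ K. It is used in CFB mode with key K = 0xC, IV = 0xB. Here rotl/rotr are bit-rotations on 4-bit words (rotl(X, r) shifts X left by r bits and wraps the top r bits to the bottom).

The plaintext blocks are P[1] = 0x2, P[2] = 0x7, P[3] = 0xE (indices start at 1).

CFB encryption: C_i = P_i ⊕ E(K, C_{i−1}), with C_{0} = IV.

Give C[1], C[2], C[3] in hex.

C[1]: E(K, 0xB) = 0xB; 0x2 ⊕ 0xB = 0x9.
C[2]: E(K, 0x9) = 0xF; 0x7 ⊕ 0xF = 0x8.
C[3]: E(K, 0x8) = 0xD; 0xE ⊕ 0xD = 0x3.

C[1] = 0x9, C[2] = 0x8, C[3] = 0x3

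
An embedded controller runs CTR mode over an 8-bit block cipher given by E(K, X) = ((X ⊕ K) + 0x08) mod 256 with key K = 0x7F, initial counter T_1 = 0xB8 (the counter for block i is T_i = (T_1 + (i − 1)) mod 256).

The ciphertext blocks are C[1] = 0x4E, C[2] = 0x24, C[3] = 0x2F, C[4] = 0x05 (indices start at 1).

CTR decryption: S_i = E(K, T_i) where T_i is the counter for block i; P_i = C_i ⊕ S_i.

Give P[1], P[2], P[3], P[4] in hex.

P[1] = 0x81, P[2] = 0xEA, P[3] = 0xE2, P[4] = 0xC9

P[1]: T = 0xB8, S = E(K, T) = 0xCF; 0x4E ⊕ 0xCF = 0x81.
P[2]: T = 0xB9, S = E(K, T) = 0xCE; 0x24 ⊕ 0xCE = 0xEA.
P[3]: T = 0xBA, S = E(K, T) = 0xCD; 0x2F ⊕ 0xCD = 0xE2.
P[4]: T = 0xBB, S = E(K, T) = 0xCC; 0x05 ⊕ 0xCC = 0xC9.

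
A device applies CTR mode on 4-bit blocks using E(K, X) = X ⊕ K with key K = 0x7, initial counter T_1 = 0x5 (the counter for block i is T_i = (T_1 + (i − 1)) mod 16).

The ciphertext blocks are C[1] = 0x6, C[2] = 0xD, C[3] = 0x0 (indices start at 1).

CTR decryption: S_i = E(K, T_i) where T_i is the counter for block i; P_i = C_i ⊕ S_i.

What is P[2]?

P[2] = 0xC

P[2]: T = 0x6, S = E(K, T) = 0x1; 0xD ⊕ 0x1 = 0xC.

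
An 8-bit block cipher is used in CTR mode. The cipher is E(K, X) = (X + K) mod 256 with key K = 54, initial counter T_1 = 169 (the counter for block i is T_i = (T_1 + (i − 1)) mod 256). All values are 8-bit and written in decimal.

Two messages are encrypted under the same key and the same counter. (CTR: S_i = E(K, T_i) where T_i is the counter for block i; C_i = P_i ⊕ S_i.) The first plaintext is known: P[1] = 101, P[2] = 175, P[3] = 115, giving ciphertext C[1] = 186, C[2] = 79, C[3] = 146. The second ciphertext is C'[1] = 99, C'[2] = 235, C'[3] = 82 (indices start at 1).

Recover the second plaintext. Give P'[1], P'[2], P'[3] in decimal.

In CTR with a reused counter, both messages share the same keystream S_i, so C_i ⊕ C'_i = P_i ⊕ P'_i and thus P'_i = P_i ⊕ C_i ⊕ C'_i.
P'[1]: 101 ⊕ 186 ⊕ 99 = 188.
P'[2]: 175 ⊕ 79 ⊕ 235 = 11.
P'[3]: 115 ⊕ 146 ⊕ 82 = 179.

P'[1] = 188, P'[2] = 11, P'[3] = 179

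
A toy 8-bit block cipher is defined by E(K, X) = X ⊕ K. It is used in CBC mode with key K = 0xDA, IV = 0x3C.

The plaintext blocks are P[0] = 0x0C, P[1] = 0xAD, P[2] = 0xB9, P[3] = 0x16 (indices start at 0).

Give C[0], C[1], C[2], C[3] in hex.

C[0] = 0xEA, C[1] = 0x9D, C[2] = 0xFE, C[3] = 0x32

CBC encryption: C_i = E(K, P_i ⊕ C_{i−1}), with C_{−1} = IV.
C[0]: P[0] ⊕ 0x3C = 0x30; E(K, 0x30) = 0xEA.
C[1]: P[1] ⊕ 0xEA = 0x47; E(K, 0x47) = 0x9D.
C[2]: P[2] ⊕ 0x9D = 0x24; E(K, 0x24) = 0xFE.
C[3]: P[3] ⊕ 0xFE = 0xE8; E(K, 0xE8) = 0x32.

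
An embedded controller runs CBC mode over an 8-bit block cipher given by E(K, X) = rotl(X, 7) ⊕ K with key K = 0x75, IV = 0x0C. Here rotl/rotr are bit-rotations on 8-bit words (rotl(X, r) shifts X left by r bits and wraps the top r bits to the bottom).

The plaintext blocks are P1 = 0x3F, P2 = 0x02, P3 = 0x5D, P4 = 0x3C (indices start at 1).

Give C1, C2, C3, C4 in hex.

CBC encryption: C_i = E(K, P_i ⊕ C_{i−1}), with C_{0} = IV.
C1: P1 ⊕ 0x0C = 0x33; E(K, 0x33) = 0xEC.
C2: P2 ⊕ 0xEC = 0xEE; E(K, 0xEE) = 0x02.
C3: P3 ⊕ 0x02 = 0x5F; E(K, 0x5F) = 0xDA.
C4: P4 ⊕ 0xDA = 0xE6; E(K, 0xE6) = 0x06.

C1 = 0xEC, C2 = 0x02, C3 = 0xDA, C4 = 0x06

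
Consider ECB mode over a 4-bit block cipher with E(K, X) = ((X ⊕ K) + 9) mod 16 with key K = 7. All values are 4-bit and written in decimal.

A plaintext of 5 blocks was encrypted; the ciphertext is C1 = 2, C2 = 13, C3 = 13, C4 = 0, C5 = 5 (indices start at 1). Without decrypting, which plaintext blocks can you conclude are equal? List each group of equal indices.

P2 = P3

ECB encrypts each block independently with the same key, so equal ciphertext blocks imply equal plaintext blocks.
C2 = C3 = 13, so P2 = P3.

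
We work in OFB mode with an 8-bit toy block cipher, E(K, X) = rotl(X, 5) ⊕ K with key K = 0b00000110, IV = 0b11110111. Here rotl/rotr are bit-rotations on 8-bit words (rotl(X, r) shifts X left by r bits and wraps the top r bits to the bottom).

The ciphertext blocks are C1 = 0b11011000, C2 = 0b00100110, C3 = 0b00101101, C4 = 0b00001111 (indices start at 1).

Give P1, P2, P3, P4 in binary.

P1 = 0b00100000, P2 = 0b00111111, P3 = 0b00001000, P4 = 0b10101101

OFB decryption: S_i = E(K, S_{i−1}) with S_{0} = IV; P_i = C_i ⊕ S_i.
P1: S = E(K, 0b11110111) = 0b11111000; 0b11011000 ⊕ 0b11111000 = 0b00100000.
P2: S = E(K, 0b11111000) = 0b00011001; 0b00100110 ⊕ 0b00011001 = 0b00111111.
P3: S = E(K, 0b00011001) = 0b00100101; 0b00101101 ⊕ 0b00100101 = 0b00001000.
P4: S = E(K, 0b00100101) = 0b10100010; 0b00001111 ⊕ 0b10100010 = 0b10101101.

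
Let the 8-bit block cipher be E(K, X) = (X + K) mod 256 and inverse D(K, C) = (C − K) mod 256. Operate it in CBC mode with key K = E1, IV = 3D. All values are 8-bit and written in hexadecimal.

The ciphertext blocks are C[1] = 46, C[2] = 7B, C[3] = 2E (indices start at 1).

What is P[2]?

CBC decryption: P_i = D(K, C_i) ⊕ C_{i−1}, with C_{0} = IV.
P[2]: D(K, 7B) = 9A; 9A ⊕ 46 = DC.

P[2] = DC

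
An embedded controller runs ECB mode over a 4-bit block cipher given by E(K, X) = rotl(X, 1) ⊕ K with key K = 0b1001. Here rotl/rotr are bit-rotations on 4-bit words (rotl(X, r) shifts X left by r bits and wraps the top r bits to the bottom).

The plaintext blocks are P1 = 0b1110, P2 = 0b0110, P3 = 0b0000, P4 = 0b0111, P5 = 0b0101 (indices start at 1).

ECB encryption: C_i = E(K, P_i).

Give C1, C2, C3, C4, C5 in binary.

C1 = 0b0100, C2 = 0b0101, C3 = 0b1001, C4 = 0b0111, C5 = 0b0011

C1: E(K, 0b1110) = 0b0100.
C2: E(K, 0b0110) = 0b0101.
C3: E(K, 0b0000) = 0b1001.
C4: E(K, 0b0111) = 0b0111.
C5: E(K, 0b0101) = 0b0011.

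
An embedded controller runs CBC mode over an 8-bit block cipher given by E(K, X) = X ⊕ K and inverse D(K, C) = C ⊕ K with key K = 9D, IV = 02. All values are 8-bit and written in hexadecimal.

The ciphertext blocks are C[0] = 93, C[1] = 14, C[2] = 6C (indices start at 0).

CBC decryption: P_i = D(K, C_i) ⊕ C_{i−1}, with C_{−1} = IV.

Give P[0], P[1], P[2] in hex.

P[0] = 0C, P[1] = 1A, P[2] = E5

P[0]: D(K, 93) = 0E; 0E ⊕ 02 = 0C.
P[1]: D(K, 14) = 89; 89 ⊕ 93 = 1A.
P[2]: D(K, 6C) = F1; F1 ⊕ 14 = E5.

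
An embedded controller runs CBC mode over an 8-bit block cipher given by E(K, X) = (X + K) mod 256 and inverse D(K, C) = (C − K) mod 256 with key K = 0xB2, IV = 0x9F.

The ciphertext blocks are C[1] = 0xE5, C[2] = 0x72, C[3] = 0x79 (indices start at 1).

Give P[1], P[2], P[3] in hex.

CBC decryption: P_i = D(K, C_i) ⊕ C_{i−1}, with C_{0} = IV.
P[1]: D(K, 0xE5) = 0x33; 0x33 ⊕ 0x9F = 0xAC.
P[2]: D(K, 0x72) = 0xC0; 0xC0 ⊕ 0xE5 = 0x25.
P[3]: D(K, 0x79) = 0xC7; 0xC7 ⊕ 0x72 = 0xB5.

P[1] = 0xAC, P[2] = 0x25, P[3] = 0xB5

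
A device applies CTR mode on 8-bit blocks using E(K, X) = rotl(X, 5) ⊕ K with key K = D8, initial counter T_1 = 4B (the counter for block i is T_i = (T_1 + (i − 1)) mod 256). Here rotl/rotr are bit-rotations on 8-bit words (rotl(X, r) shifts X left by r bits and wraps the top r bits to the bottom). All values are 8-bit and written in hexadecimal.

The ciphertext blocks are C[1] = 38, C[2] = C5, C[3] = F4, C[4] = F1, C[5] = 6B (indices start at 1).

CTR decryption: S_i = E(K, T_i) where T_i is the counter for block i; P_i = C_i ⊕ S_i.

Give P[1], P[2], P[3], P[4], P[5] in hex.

P[1] = 89, P[2] = 94, P[3] = 85, P[4] = E0, P[5] = 5A

P[1]: T = 4B, S = E(K, T) = B1; 38 ⊕ B1 = 89.
P[2]: T = 4C, S = E(K, T) = 51; C5 ⊕ 51 = 94.
P[3]: T = 4D, S = E(K, T) = 71; F4 ⊕ 71 = 85.
P[4]: T = 4E, S = E(K, T) = 11; F1 ⊕ 11 = E0.
P[5]: T = 4F, S = E(K, T) = 31; 6B ⊕ 31 = 5A.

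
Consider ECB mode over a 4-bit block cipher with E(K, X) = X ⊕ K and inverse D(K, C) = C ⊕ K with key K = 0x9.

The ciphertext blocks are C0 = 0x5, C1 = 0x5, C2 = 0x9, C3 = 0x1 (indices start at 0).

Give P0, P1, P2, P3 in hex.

ECB decryption: P_i = D(K, C_i).
P0: D(K, 0x5) = 0xC.
P1: D(K, 0x5) = 0xC.
P2: D(K, 0x9) = 0x0.
P3: D(K, 0x1) = 0x8.

P0 = 0xC, P1 = 0xC, P2 = 0x0, P3 = 0x8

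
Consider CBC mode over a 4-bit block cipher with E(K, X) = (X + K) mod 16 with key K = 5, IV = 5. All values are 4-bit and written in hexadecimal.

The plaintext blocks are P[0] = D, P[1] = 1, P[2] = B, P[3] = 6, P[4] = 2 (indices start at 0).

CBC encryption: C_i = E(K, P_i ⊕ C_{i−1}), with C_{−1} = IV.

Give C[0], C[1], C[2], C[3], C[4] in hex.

C[0] = D, C[1] = 1, C[2] = F, C[3] = E, C[4] = 1

C[0]: P[0] ⊕ 5 = 8; E(K, 8) = D.
C[1]: P[1] ⊕ D = C; E(K, C) = 1.
C[2]: P[2] ⊕ 1 = A; E(K, A) = F.
C[3]: P[3] ⊕ F = 9; E(K, 9) = E.
C[4]: P[4] ⊕ E = C; E(K, C) = 1.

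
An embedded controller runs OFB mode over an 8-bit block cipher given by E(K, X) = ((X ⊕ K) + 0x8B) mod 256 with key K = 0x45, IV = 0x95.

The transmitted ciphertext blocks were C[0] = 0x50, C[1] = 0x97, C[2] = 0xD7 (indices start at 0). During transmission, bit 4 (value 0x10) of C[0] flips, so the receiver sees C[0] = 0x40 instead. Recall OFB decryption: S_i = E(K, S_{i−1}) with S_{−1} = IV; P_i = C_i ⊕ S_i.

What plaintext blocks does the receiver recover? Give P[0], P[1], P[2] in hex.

P[0] = 0x1B, P[1] = 0x3E, P[2] = 0xA0

Only C[0] changed, to 0x40. In OFB, a change in C_i flips the same bit in P_i only; the keystream is unaffected. Decrypting the received ciphertext:
P[0]: S = E(K, 0x95) = 0x5B; 0x40 ⊕ 0x5B = 0x1B.
P[1]: S = E(K, 0x5B) = 0xA9; 0x97 ⊕ 0xA9 = 0x3E.
P[2]: S = E(K, 0xA9) = 0x77; 0xD7 ⊕ 0x77 = 0xA0.
Blocks that differ from the original plaintext: P[0].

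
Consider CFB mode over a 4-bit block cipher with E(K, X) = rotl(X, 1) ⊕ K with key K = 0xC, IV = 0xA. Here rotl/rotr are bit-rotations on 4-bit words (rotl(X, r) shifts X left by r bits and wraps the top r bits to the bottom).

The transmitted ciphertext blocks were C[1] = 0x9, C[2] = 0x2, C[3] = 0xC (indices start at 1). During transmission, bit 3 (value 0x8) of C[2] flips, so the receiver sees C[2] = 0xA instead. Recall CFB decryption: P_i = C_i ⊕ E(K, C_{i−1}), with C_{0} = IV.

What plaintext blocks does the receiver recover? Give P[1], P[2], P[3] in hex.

P[1] = 0x0, P[2] = 0x5, P[3] = 0x5

Only C[2] changed, to 0xA. In CFB, a change in C_i flips the same bit in P_i and garbles P_{i+1}. Decrypting the received ciphertext:
P[1]: E(K, 0xA) = 0x9; 0x9 ⊕ 0x9 = 0x0.
P[2]: E(K, 0x9) = 0xF; 0xA ⊕ 0xF = 0x5.
P[3]: E(K, 0xA) = 0x9; 0xC ⊕ 0x9 = 0x5.
Blocks that differ from the original plaintext: P[2], P[3].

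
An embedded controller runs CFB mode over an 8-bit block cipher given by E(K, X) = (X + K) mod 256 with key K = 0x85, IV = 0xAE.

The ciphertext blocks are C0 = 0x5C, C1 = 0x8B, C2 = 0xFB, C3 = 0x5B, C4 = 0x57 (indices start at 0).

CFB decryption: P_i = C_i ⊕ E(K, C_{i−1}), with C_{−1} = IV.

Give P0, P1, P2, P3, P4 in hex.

P0: E(K, 0xAE) = 0x33; 0x5C ⊕ 0x33 = 0x6F.
P1: E(K, 0x5C) = 0xE1; 0x8B ⊕ 0xE1 = 0x6A.
P2: E(K, 0x8B) = 0x10; 0xFB ⊕ 0x10 = 0xEB.
P3: E(K, 0xFB) = 0x80; 0x5B ⊕ 0x80 = 0xDB.
P4: E(K, 0x5B) = 0xE0; 0x57 ⊕ 0xE0 = 0xB7.

P0 = 0x6F, P1 = 0x6A, P2 = 0xEB, P3 = 0xDB, P4 = 0xB7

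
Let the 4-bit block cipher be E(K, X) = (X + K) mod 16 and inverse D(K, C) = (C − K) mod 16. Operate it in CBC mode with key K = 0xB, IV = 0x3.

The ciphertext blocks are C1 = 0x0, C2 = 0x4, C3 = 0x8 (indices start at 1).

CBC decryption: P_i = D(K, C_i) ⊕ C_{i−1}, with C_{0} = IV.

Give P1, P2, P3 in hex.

P1: D(K, 0x0) = 0x5; 0x5 ⊕ 0x3 = 0x6.
P2: D(K, 0x4) = 0x9; 0x9 ⊕ 0x0 = 0x9.
P3: D(K, 0x8) = 0xD; 0xD ⊕ 0x4 = 0x9.

P1 = 0x6, P2 = 0x9, P3 = 0x9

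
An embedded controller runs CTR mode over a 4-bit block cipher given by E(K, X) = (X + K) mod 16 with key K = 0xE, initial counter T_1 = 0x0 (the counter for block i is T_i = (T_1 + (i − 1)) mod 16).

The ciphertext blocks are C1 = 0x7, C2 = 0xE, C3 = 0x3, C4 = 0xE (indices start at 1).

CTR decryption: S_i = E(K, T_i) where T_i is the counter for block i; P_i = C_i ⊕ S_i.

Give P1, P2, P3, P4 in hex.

P1 = 0x9, P2 = 0x1, P3 = 0x3, P4 = 0xF

P1: T = 0x0, S = E(K, T) = 0xE; 0x7 ⊕ 0xE = 0x9.
P2: T = 0x1, S = E(K, T) = 0xF; 0xE ⊕ 0xF = 0x1.
P3: T = 0x2, S = E(K, T) = 0x0; 0x3 ⊕ 0x0 = 0x3.
P4: T = 0x3, S = E(K, T) = 0x1; 0xE ⊕ 0x1 = 0xF.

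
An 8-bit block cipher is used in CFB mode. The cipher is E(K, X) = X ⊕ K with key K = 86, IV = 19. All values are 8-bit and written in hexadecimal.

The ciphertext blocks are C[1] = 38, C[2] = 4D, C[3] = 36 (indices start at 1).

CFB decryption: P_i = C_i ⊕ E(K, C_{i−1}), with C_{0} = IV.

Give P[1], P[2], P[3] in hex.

P[1]: E(K, 19) = 9F; 38 ⊕ 9F = A7.
P[2]: E(K, 38) = BE; 4D ⊕ BE = F3.
P[3]: E(K, 4D) = CB; 36 ⊕ CB = FD.

P[1] = A7, P[2] = F3, P[3] = FD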